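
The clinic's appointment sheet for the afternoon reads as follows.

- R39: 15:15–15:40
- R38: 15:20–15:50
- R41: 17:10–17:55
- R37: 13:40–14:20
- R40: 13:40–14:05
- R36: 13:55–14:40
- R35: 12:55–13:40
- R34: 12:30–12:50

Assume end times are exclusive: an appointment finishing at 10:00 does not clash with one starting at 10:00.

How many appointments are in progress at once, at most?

Walk through starts and ends in time order (an end at T is processed before a start at T):
12:30 start R34 → 1
12:50 end R34 → 0
12:55 start R35 → 1
13:40 end R35 → 0
13:40 start R37 → 1
13:40 start R40 → 2
13:55 start R36 → 3
14:05 end R40 → 2
14:20 end R37 → 1
14:40 end R36 → 0
15:15 start R39 → 1
15:20 start R38 → 2
15:40 end R39 → 1
15:50 end R38 → 0
17:10 start R41 → 1
17:55 end R41 → 0
Peak is 3, at 13:55 (R36, R37, R40).

3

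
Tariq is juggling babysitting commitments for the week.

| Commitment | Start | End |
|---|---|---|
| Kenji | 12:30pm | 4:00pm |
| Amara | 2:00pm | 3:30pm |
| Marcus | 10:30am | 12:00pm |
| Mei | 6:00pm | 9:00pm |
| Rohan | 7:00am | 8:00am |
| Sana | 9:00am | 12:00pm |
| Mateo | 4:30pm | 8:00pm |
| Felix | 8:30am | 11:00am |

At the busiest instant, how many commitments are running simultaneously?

Walk through starts and ends in time order (an end at T is processed before a start at T):
7:00am start Rohan → 1
8:00am end Rohan → 0
8:30am start Felix → 1
9:00am start Sana → 2
10:30am start Marcus → 3
11:00am end Felix → 2
12:00pm end Marcus → 1
12:00pm end Sana → 0
12:30pm start Kenji → 1
2:00pm start Amara → 2
3:30pm end Amara → 1
4:00pm end Kenji → 0
4:30pm start Mateo → 1
6:00pm start Mei → 2
8:00pm end Mateo → 1
9:00pm end Mei → 0
Peak is 3, at 10:30am (Felix, Marcus, Sana).

3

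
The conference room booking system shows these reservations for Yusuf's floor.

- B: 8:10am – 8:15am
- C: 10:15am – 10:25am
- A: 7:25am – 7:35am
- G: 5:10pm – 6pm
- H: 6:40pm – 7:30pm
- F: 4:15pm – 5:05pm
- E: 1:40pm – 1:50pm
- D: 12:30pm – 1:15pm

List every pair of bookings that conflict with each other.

no conflicts

Sorted by start: A, B, C, D, E, F, G, H.
B starts after A ends — done with A.
C starts after B ends — done with B.
D starts after C ends — done with C.
E starts after D ends — done with D.
F starts after E ends — done with E.
G starts after F ends — done with F.
H starts after G ends.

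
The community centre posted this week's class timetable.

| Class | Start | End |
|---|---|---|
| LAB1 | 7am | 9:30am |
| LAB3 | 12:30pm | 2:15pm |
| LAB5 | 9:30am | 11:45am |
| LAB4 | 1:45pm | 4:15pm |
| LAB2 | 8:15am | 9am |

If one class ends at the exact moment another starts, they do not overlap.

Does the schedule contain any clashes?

Sorted by start: LAB1, LAB2, LAB5, LAB3, LAB4.
LAB2 starts before LAB1 ends → LAB1 and LAB2 overlap.
That's a conflict, so the schedule is not conflict-free.

Yes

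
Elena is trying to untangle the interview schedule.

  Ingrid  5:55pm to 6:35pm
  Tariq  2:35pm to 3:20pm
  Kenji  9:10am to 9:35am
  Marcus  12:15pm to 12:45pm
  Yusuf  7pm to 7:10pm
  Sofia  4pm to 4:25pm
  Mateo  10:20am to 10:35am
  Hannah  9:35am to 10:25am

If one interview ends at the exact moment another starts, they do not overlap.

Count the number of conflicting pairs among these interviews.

Sorted by start: Kenji, Hannah, Mateo, Marcus, Tariq, Sofia, Ingrid, Yusuf.
Hannah starts exactly when Kenji ends (back-to-back, no overlap), so nothing later overlaps Kenji either.
Mateo starts before Hannah ends → Hannah and Mateo overlap.
Marcus starts after Hannah ends, so nothing later overlaps Hannah either.
Marcus starts after Mateo ends, so nothing later overlaps Mateo either.
Tariq starts after Marcus ends, so nothing later overlaps Marcus either.
Sofia starts after Tariq ends, so nothing later overlaps Tariq either.
Ingrid starts after Sofia ends, so nothing later overlaps Sofia either.
Yusuf starts after Ingrid ends.
Overlapping pairs: Hannah & Mateo — 1 in total.

1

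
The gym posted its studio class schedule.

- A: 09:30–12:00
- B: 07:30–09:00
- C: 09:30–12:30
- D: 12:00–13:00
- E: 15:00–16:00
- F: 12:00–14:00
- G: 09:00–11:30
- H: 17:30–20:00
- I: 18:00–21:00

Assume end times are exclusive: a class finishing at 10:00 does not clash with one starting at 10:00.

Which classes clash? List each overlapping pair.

Check each pair: they overlap iff neither finishes before the other starts.
Sorted by start: B, G, A, C, D, F, E, H, I.
G starts exactly when B ends (back-to-back, no overlap); B is clear from here.
A starts before G ends → G and A overlap.
C starts before G ends → G and C overlap.
D starts after G ends; G is clear from here.
C starts before A ends → A and C overlap.
D starts exactly when A ends (back-to-back, no overlap); A is clear from here.
D starts before C ends → C and D overlap.
F starts before C ends → C and F overlap.
E starts after C ends; C is clear from here.
F starts before D ends → D and F overlap.
E starts after D ends; D is clear from here.
E starts after F ends; F is clear from here.
H starts after E ends; E is clear from here.
I starts before H ends → H and I overlap.

A & C, A & G, C & D, C & F, C & G, D & F, H & I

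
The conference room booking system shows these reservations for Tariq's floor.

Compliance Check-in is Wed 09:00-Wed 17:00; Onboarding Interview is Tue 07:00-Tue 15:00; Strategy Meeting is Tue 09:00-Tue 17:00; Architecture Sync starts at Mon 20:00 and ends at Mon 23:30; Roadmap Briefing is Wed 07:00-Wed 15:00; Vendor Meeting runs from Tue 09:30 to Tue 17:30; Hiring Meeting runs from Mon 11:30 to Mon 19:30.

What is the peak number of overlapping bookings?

Walk through starts and ends in time order (an end at T is processed before a start at T):
Mon 11:30 start Hiring Meeting → 1
Mon 19:30 end Hiring Meeting → 0
Mon 20:00 start Architecture Sync → 1
Mon 23:30 end Architecture Sync → 0
Tue 07:00 start Onboarding Interview → 1
Tue 09:00 start Strategy Meeting → 2
Tue 09:30 start Vendor Meeting → 3
Tue 15:00 end Onboarding Interview → 2
Tue 17:00 end Strategy Meeting → 1
Tue 17:30 end Vendor Meeting → 0
Wed 07:00 start Roadmap Briefing → 1
Wed 09:00 start Compliance Check-in → 2
Wed 15:00 end Roadmap Briefing → 1
Wed 17:00 end Compliance Check-in → 0
Peak is 3, at Tue 09:30 (Onboarding Interview, Strategy Meeting, Vendor Meeting).

3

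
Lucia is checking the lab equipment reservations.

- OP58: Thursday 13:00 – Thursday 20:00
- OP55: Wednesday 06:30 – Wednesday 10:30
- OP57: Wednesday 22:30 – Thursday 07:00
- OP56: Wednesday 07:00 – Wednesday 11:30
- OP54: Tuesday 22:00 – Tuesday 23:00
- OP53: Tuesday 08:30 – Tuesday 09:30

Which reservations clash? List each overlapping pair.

Sorted by start: OP53, OP54, OP55, OP56, OP57, OP58.
OP54 starts after OP53 ends — done with OP53.
OP55 starts after OP54 ends — done with OP54.
OP56 starts before OP55 ends → OP55 and OP56 overlap.
OP57 starts after OP55 ends — done with OP55.
OP57 starts after OP56 ends — done with OP56.
OP58 starts after OP57 ends.

OP55 & OP56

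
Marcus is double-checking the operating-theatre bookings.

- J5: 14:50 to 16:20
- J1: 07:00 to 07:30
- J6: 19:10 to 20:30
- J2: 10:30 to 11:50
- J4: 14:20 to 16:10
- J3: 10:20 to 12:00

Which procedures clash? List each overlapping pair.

Sorted by start: J1, J3, J2, J4, J5, J6.
J3 starts after J1 ends — done with J1.
J2 starts before J3 ends → J3 and J2 overlap.
J4 starts after J3 ends — done with J3.
J4 starts after J2 ends — done with J2.
J5 starts before J4 ends → J4 and J5 overlap.
J6 starts after J4 ends.
J6 starts after J5 ends.

J2 & J3, J4 & J5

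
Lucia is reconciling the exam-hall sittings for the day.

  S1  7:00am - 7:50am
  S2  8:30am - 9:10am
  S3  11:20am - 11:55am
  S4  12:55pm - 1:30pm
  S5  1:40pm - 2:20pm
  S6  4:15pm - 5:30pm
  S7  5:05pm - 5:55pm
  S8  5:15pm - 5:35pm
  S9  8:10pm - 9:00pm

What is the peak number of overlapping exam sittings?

3

Sort all start/end points and keep a running count:
7:00am start S1 → 1
7:50am end S1 → 0
8:30am start S2 → 1
9:10am end S2 → 0
11:20am start S3 → 1
11:55am end S3 → 0
12:55pm start S4 → 1
1:30pm end S4 → 0
1:40pm start S5 → 1
2:20pm end S5 → 0
4:15pm start S6 → 1
5:05pm start S7 → 2
5:15pm start S8 → 3
5:30pm end S6 → 2
5:35pm end S8 → 1
5:55pm end S7 → 0
8:10pm start S9 → 1
9:00pm end S9 → 0
Peak is 3, at 5:15pm (S6, S7, S8).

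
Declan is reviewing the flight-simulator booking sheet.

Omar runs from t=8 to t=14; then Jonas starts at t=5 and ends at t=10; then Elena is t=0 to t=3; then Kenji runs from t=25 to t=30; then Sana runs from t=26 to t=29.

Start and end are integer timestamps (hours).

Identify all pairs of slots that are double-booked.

Two intervals overlap when each starts before the other ends.
Sorted by start: Elena, Jonas, Omar, Kenji, Sana.
Jonas starts after Elena ends; Elena is clear from here.
Omar starts before Jonas ends → Jonas and Omar overlap.
Kenji starts after Jonas ends; Jonas is clear from here.
Kenji starts after Omar ends; Omar is clear from here.
Sana starts before Kenji ends → Kenji and Sana overlap.

Jonas & Omar, Kenji & Sana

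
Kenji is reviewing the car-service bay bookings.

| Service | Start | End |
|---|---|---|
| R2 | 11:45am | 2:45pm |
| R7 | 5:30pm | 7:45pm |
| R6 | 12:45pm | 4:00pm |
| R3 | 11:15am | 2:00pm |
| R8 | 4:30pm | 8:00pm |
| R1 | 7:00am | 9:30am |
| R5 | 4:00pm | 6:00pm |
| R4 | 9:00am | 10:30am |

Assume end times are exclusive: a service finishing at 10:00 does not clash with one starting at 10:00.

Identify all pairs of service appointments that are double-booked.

R1 & R4, R2 & R3, R2 & R6, R3 & R6, R5 & R7, R5 & R8, R7 & R8

Sorted by start: R1, R4, R3, R2, R6, R5, R8, R7.
R4 starts before R1 ends → R1 and R4 overlap.
R3 starts after R1 ends; R1 is clear from here.
R3 starts after R4 ends; R4 is clear from here.
R2 starts before R3 ends → R3 and R2 overlap.
R6 starts before R3 ends → R3 and R6 overlap.
R5 starts after R3 ends; R3 is clear from here.
R6 starts before R2 ends → R2 and R6 overlap.
R5 starts after R2 ends; R2 is clear from here.
R5 starts exactly when R6 ends (back-to-back, no overlap); R6 is clear from here.
R8 starts before R5 ends → R5 and R8 overlap.
R7 starts before R5 ends → R5 and R7 overlap.
R7 starts before R8 ends → R8 and R7 overlap.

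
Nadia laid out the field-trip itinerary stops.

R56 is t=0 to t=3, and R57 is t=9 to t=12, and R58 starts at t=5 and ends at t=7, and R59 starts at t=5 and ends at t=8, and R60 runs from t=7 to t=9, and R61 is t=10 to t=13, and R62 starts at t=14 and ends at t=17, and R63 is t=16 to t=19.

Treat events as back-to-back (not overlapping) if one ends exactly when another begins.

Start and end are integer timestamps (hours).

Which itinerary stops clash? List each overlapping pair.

R57 & R61, R58 & R59, R59 & R60, R62 & R63

Sorted by start: R56, R58, R59, R60, R57, R61, R62, R63.
R58 starts after R56 ends, so R56 has no further overlaps.
R59 starts before R58 ends → R58 and R59 overlap.
R60 starts exactly when R58 ends (back-to-back, no overlap), so R58 has no further overlaps.
R60 starts before R59 ends → R59 and R60 overlap.
R57 starts after R59 ends, so R59 has no further overlaps.
R57 starts exactly when R60 ends (back-to-back, no overlap), so R60 has no further overlaps.
R61 starts before R57 ends → R57 and R61 overlap.
R62 starts after R57 ends, so R57 has no further overlaps.
R62 starts after R61 ends, so R61 has no further overlaps.
R63 starts before R62 ends → R62 and R63 overlap.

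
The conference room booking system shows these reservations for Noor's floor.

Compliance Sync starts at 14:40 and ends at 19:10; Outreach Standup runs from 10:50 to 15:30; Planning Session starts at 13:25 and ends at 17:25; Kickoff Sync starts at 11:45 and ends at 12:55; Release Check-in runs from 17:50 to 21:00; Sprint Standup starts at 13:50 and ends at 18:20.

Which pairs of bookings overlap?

Compliance Sync & Outreach Standup, Compliance Sync & Planning Session, Compliance Sync & Release Check-in, Compliance Sync & Sprint Standup, Kickoff Sync & Outreach Standup, Outreach Standup & Planning Session, Outreach Standup & Sprint Standup, Planning Session & Sprint Standup, Release Check-in & Sprint Standup

Sorted by start: Outreach Standup, Kickoff Sync, Planning Session, Sprint Standup, Compliance Sync, Release Check-in.
Kickoff Sync starts before Outreach Standup ends → Outreach Standup and Kickoff Sync overlap.
Planning Session starts before Outreach Standup ends → Outreach Standup and Planning Session overlap.
Sprint Standup starts before Outreach Standup ends → Outreach Standup and Sprint Standup overlap.
Compliance Sync starts before Outreach Standup ends → Outreach Standup and Compliance Sync overlap.
Release Check-in starts after Outreach Standup ends.
Planning Session starts after Kickoff Sync ends; Kickoff Sync is clear from here.
Sprint Standup starts before Planning Session ends → Planning Session and Sprint Standup overlap.
Compliance Sync starts before Planning Session ends → Planning Session and Compliance Sync overlap.
Release Check-in starts after Planning Session ends.
Compliance Sync starts before Sprint Standup ends → Sprint Standup and Compliance Sync overlap.
Release Check-in starts before Sprint Standup ends → Sprint Standup and Release Check-in overlap.
Release Check-in starts before Compliance Sync ends → Compliance Sync and Release Check-in overlap.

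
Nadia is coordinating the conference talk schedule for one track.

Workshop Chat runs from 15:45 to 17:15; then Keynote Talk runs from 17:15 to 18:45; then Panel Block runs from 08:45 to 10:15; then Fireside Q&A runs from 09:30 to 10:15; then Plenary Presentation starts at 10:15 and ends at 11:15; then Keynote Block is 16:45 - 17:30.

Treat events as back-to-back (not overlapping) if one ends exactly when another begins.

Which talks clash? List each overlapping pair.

Sorted by start: Panel Block, Fireside Q&A, Plenary Presentation, Workshop Chat, Keynote Block, Keynote Talk.
Fireside Q&A starts before Panel Block ends → Panel Block and Fireside Q&A overlap.
Plenary Presentation starts exactly when Panel Block ends (back-to-back, no overlap); Panel Block is clear from here.
Plenary Presentation starts exactly when Fireside Q&A ends (back-to-back, no overlap); Fireside Q&A is clear from here.
Workshop Chat starts after Plenary Presentation ends; Plenary Presentation is clear from here.
Keynote Block starts before Workshop Chat ends → Workshop Chat and Keynote Block overlap.
Keynote Talk starts exactly when Workshop Chat ends (back-to-back, no overlap).
Keynote Talk starts before Keynote Block ends → Keynote Block and Keynote Talk overlap.

Fireside Q&A & Panel Block, Keynote Block & Keynote Talk, Keynote Block & Workshop Chat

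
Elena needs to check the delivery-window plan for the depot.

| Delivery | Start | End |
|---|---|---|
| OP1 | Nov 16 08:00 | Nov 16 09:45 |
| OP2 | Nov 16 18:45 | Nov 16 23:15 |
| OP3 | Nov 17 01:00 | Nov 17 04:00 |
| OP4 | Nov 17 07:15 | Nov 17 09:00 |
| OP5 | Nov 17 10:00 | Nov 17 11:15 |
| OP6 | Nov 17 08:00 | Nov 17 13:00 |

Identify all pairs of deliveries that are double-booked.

Two intervals overlap when each starts before the other ends.
Sorted by start: OP1, OP2, OP3, OP4, OP6, OP5.
OP2 starts after OP1 ends — done with OP1.
OP3 starts after OP2 ends — done with OP2.
OP4 starts after OP3 ends — done with OP3.
OP6 starts before OP4 ends → OP4 and OP6 overlap.
OP5 starts after OP4 ends.
OP5 starts before OP6 ends → OP6 and OP5 overlap.

OP4 & OP6, OP5 & OP6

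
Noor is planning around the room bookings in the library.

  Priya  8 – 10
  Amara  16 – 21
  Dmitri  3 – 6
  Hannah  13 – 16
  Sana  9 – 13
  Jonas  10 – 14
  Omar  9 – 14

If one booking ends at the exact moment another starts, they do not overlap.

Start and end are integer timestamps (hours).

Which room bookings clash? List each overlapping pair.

Sorted by start: Dmitri, Priya, Sana, Omar, Jonas, Hannah, Amara.
Priya starts after Dmitri ends; Dmitri is clear from here.
Sana starts before Priya ends → Priya and Sana overlap.
Omar starts before Priya ends → Priya and Omar overlap.
Jonas starts exactly when Priya ends (back-to-back, no overlap); Priya is clear from here.
Omar starts before Sana ends → Sana and Omar overlap.
Jonas starts before Sana ends → Sana and Jonas overlap.
Hannah starts exactly when Sana ends (back-to-back, no overlap); Sana is clear from here.
Jonas starts before Omar ends → Omar and Jonas overlap.
Hannah starts before Omar ends → Omar and Hannah overlap.
Amara starts after Omar ends.
Hannah starts before Jonas ends → Jonas and Hannah overlap.
Amara starts after Jonas ends.
Amara starts exactly when Hannah ends (back-to-back, no overlap).

Hannah & Jonas, Hannah & Omar, Jonas & Omar, Jonas & Sana, Omar & Priya, Omar & Sana, Priya & Sana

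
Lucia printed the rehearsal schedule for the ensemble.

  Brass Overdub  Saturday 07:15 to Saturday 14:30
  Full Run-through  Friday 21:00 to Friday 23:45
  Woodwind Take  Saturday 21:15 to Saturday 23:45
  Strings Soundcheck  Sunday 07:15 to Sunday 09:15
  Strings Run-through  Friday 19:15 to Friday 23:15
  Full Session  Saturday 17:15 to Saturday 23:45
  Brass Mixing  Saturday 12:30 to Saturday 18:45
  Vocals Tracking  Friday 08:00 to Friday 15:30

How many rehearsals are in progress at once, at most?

Walk through starts and ends in time order (an end at T is processed before a start at T):
Friday 08:00 start Vocals Tracking → 1
Friday 15:30 end Vocals Tracking → 0
Friday 19:15 start Strings Run-through → 1
Friday 21:00 start Full Run-through → 2
Friday 23:15 end Strings Run-through → 1
Friday 23:45 end Full Run-through → 0
Saturday 07:15 start Brass Overdub → 1
Saturday 12:30 start Brass Mixing → 2
Saturday 14:30 end Brass Overdub → 1
Saturday 17:15 start Full Session → 2
Saturday 18:45 end Brass Mixing → 1
Saturday 21:15 start Woodwind Take → 2
Saturday 23:45 end Full Session → 1
Saturday 23:45 end Woodwind Take → 0
Sunday 07:15 start Strings Soundcheck → 1
Sunday 09:15 end Strings Soundcheck → 0
Peak is 2, at Friday 21:00 (Full Run-through, Strings Run-through).

2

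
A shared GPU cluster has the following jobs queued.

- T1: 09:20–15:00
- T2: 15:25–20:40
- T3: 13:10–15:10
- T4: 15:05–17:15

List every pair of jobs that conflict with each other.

Sorted by start: T1, T3, T4, T2.
T3 starts before T1 ends → T1 and T3 overlap.
T4 starts after T1 ends; T1 is clear from here.
T4 starts before T3 ends → T3 and T4 overlap.
T2 starts after T3 ends.
T2 starts before T4 ends → T4 and T2 overlap.

T1 & T3, T2 & T4, T3 & T4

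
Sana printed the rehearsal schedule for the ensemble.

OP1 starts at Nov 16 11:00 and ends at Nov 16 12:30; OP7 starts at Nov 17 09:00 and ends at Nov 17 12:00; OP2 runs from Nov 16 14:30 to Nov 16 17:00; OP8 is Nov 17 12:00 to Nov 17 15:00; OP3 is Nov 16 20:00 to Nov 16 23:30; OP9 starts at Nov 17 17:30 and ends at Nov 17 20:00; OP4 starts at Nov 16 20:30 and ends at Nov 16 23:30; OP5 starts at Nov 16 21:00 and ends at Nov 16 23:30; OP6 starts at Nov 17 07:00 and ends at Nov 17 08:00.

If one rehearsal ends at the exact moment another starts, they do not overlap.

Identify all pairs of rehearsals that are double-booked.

Sorted by start: OP1, OP2, OP3, OP4, OP5, OP6, OP7, OP8, OP9.
OP2 starts after OP1 ends — done with OP1.
OP3 starts after OP2 ends — done with OP2.
OP4 starts before OP3 ends → OP3 and OP4 overlap.
OP5 starts before OP3 ends → OP3 and OP5 overlap.
OP6 starts after OP3 ends — done with OP3.
OP5 starts before OP4 ends → OP4 and OP5 overlap.
OP6 starts after OP4 ends — done with OP4.
OP6 starts after OP5 ends — done with OP5.
OP7 starts after OP6 ends — done with OP6.
OP8 starts exactly when OP7 ends (back-to-back, no overlap) — done with OP7.
OP9 starts after OP8 ends.

OP3 & OP4, OP3 & OP5, OP4 & OP5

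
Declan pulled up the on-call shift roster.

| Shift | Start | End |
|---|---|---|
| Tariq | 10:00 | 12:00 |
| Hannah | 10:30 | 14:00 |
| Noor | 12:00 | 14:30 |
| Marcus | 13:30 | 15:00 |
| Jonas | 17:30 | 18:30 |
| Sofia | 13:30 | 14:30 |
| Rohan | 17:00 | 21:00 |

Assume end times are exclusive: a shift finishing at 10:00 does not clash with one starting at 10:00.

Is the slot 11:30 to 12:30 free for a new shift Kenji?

No — it overlaps Hannah, Noor, Tariq

Tariq: starts 10:00 before Kenji ends 12:30, and ends 12:00 after Kenji starts 11:30 → overlap.
Hannah: starts 10:30 before Kenji ends 12:30, and ends 14:00 after Kenji starts 11:30 → overlap.
Noor: starts 12:00 before Kenji ends 12:30, and ends 14:30 after Kenji starts 11:30 → overlap.
Marcus: starts 13:30 at or after Kenji ends 12:30 → clear.
Sofia: starts 13:30 at or after Kenji ends 12:30 → clear.
Rohan: starts 17:00 at or after Kenji ends 12:30 → clear.
Jonas: starts 17:30 at or after Kenji ends 12:30 → clear.
Kenji overlaps Tariq, Hannah, Noor.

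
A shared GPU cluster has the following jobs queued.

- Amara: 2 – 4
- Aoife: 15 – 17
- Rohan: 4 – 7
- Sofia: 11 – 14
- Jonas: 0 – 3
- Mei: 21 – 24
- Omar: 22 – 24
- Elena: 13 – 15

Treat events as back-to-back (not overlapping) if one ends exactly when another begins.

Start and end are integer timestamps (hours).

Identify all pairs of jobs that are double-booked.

Amara & Jonas, Elena & Sofia, Mei & Omar

Sorted by start: Jonas, Amara, Rohan, Sofia, Elena, Aoife, Mei, Omar.
Amara starts before Jonas ends → Jonas and Amara overlap.
Rohan starts after Jonas ends — done with Jonas.
Rohan starts exactly when Amara ends (back-to-back, no overlap) — done with Amara.
Sofia starts after Rohan ends — done with Rohan.
Elena starts before Sofia ends → Sofia and Elena overlap.
Aoife starts after Sofia ends — done with Sofia.
Aoife starts exactly when Elena ends (back-to-back, no overlap) — done with Elena.
Mei starts after Aoife ends — done with Aoife.
Omar starts before Mei ends → Mei and Omar overlap.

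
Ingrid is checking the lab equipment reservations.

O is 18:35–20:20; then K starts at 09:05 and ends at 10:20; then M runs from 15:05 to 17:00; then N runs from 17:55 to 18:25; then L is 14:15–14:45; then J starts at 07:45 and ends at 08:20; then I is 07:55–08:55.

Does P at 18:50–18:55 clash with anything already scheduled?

Yes — it overlaps O

J: ends 08:20 at or before P starts 18:50 → clear.
I: ends 08:55 at or before P starts 18:50 → clear.
K: ends 10:20 at or before P starts 18:50 → clear.
L: ends 14:45 at or before P starts 18:50 → clear.
M: ends 17:00 at or before P starts 18:50 → clear.
N: ends 18:25 at or before P starts 18:50 → clear.
O: starts 18:35 before P ends 18:55, and ends 20:20 after P starts 18:50 → overlap.
P overlaps O.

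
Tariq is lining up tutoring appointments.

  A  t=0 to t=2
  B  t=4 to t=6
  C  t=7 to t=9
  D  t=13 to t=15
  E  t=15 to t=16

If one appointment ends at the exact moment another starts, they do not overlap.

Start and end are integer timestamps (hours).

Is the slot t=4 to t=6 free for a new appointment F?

A: ends t=2 at or before F starts t=4 → clear.
B: starts t=4 before F ends t=6, and ends t=6 after F starts t=4 → overlap.
C: starts t=7 at or after F ends t=6 → clear.
D: starts t=13 at or after F ends t=6 → clear.
E: starts t=15 at or after F ends t=6 → clear.
F overlaps B.

No — it overlaps B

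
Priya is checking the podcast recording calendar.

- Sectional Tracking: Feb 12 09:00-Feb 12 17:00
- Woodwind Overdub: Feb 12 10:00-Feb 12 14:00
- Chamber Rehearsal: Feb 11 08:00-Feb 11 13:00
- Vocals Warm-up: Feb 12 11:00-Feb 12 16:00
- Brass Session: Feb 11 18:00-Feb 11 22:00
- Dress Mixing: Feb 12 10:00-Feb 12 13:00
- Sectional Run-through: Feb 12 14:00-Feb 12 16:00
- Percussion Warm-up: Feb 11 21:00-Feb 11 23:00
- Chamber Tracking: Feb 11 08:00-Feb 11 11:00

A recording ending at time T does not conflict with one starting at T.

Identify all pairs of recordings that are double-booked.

Brass Session & Percussion Warm-up, Chamber Rehearsal & Chamber Tracking, Dress Mixing & Sectional Tracking, Dress Mixing & Vocals Warm-up, Dress Mixing & Woodwind Overdub, Sectional Run-through & Sectional Tracking, Sectional Run-through & Vocals Warm-up, Sectional Tracking & Vocals Warm-up, Sectional Tracking & Woodwind Overdub, Vocals Warm-up & Woodwind Overdub

Sorted by start: Chamber Tracking, Chamber Rehearsal, Brass Session, Percussion Warm-up, Sectional Tracking, Dress Mixing, Woodwind Overdub, Vocals Warm-up, Sectional Run-through.
Chamber Rehearsal starts before Chamber Tracking ends → Chamber Tracking and Chamber Rehearsal overlap.
Brass Session starts after Chamber Tracking ends — done with Chamber Tracking.
Brass Session starts after Chamber Rehearsal ends — done with Chamber Rehearsal.
Percussion Warm-up starts before Brass Session ends → Brass Session and Percussion Warm-up overlap.
Sectional Tracking starts after Brass Session ends — done with Brass Session.
Sectional Tracking starts after Percussion Warm-up ends — done with Percussion Warm-up.
Dress Mixing starts before Sectional Tracking ends → Sectional Tracking and Dress Mixing overlap.
Woodwind Overdub starts before Sectional Tracking ends → Sectional Tracking and Woodwind Overdub overlap.
Vocals Warm-up starts before Sectional Tracking ends → Sectional Tracking and Vocals Warm-up overlap.
Sectional Run-through starts before Sectional Tracking ends → Sectional Tracking and Sectional Run-through overlap.
Woodwind Overdub starts before Dress Mixing ends → Dress Mixing and Woodwind Overdub overlap.
Vocals Warm-up starts before Dress Mixing ends → Dress Mixing and Vocals Warm-up overlap.
Sectional Run-through starts after Dress Mixing ends.
Vocals Warm-up starts before Woodwind Overdub ends → Woodwind Overdub and Vocals Warm-up overlap.
Sectional Run-through starts exactly when Woodwind Overdub ends (back-to-back, no overlap).
Sectional Run-through starts before Vocals Warm-up ends → Vocals Warm-up and Sectional Run-through overlap.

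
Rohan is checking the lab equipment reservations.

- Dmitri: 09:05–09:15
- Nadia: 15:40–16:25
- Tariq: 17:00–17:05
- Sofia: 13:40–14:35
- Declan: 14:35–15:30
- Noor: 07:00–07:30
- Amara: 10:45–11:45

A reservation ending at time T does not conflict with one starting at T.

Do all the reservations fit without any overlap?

Check each pair: they overlap iff neither finishes before the other starts.
Sorted by start: Noor, Dmitri, Amara, Sofia, Declan, Nadia, Tariq.
Dmitri starts after Noor ends — done with Noor.
Amara starts after Dmitri ends — done with Dmitri.
Sofia starts after Amara ends — done with Amara.
Declan starts exactly when Sofia ends (back-to-back, no overlap) — done with Sofia.
Nadia starts after Declan ends — done with Declan.
Tariq starts after Nadia ends.
Every pair is clear; the schedule has no overlaps.

Yes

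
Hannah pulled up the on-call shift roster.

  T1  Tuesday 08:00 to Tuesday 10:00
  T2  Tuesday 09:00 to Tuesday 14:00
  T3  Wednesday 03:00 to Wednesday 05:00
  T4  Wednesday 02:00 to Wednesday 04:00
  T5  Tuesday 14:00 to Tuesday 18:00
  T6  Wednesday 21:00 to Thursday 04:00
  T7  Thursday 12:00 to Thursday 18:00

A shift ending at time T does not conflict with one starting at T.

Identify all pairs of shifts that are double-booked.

Check each pair: they overlap iff neither finishes before the other starts.
Sorted by start: T1, T2, T5, T4, T3, T6, T7.
T2 starts before T1 ends → T1 and T2 overlap.
T5 starts after T1 ends; T1 is clear from here.
T5 starts exactly when T2 ends (back-to-back, no overlap); T2 is clear from here.
T4 starts after T5 ends; T5 is clear from here.
T3 starts before T4 ends → T4 and T3 overlap.
T6 starts after T4 ends; T4 is clear from here.
T6 starts after T3 ends; T3 is clear from here.
T7 starts after T6 ends.

T1 & T2, T3 & T4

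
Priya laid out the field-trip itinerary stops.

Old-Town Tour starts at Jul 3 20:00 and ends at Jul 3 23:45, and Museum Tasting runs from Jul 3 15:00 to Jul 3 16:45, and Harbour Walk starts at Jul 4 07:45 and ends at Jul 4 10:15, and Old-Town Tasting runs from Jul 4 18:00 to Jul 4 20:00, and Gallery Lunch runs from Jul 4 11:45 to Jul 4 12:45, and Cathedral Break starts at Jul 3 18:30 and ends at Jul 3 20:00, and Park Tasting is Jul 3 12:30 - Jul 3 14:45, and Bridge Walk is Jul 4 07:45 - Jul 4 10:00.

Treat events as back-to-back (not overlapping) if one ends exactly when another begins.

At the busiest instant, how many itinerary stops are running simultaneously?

2

Sort all start/end points and keep a running count:
Jul 3 12:30 start Park Tasting → 1
Jul 3 14:45 end Park Tasting → 0
Jul 3 15:00 start Museum Tasting → 1
Jul 3 16:45 end Museum Tasting → 0
Jul 3 18:30 start Cathedral Break → 1
Jul 3 20:00 end Cathedral Break → 0
Jul 3 20:00 start Old-Town Tour → 1
Jul 3 23:45 end Old-Town Tour → 0
Jul 4 07:45 start Bridge Walk → 1
Jul 4 07:45 start Harbour Walk → 2
Jul 4 10:00 end Bridge Walk → 1
Jul 4 10:15 end Harbour Walk → 0
Jul 4 11:45 start Gallery Lunch → 1
Jul 4 12:45 end Gallery Lunch → 0
Jul 4 18:00 start Old-Town Tasting → 1
Jul 4 20:00 end Old-Town Tasting → 0
Peak is 2, at Jul 4 07:45 (Bridge Walk, Harbour Walk).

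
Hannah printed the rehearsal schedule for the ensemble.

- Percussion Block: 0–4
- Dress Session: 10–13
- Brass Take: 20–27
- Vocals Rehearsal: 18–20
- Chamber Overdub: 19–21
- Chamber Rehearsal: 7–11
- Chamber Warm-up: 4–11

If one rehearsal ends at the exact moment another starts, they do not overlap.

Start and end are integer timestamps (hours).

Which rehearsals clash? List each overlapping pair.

Brass Take & Chamber Overdub, Chamber Overdub & Vocals Rehearsal, Chamber Rehearsal & Chamber Warm-up, Chamber Rehearsal & Dress Session, Chamber Warm-up & Dress Session

Sorted by start: Percussion Block, Chamber Warm-up, Chamber Rehearsal, Dress Session, Vocals Rehearsal, Chamber Overdub, Brass Take.
Chamber Warm-up starts exactly when Percussion Block ends (back-to-back, no overlap), so Percussion Block has no further overlaps.
Chamber Rehearsal starts before Chamber Warm-up ends → Chamber Warm-up and Chamber Rehearsal overlap.
Dress Session starts before Chamber Warm-up ends → Chamber Warm-up and Dress Session overlap.
Vocals Rehearsal starts after Chamber Warm-up ends, so Chamber Warm-up has no further overlaps.
Dress Session starts before Chamber Rehearsal ends → Chamber Rehearsal and Dress Session overlap.
Vocals Rehearsal starts after Chamber Rehearsal ends, so Chamber Rehearsal has no further overlaps.
Vocals Rehearsal starts after Dress Session ends, so Dress Session has no further overlaps.
Chamber Overdub starts before Vocals Rehearsal ends → Vocals Rehearsal and Chamber Overdub overlap.
Brass Take starts exactly when Vocals Rehearsal ends (back-to-back, no overlap).
Brass Take starts before Chamber Overdub ends → Chamber Overdub and Brass Take overlap.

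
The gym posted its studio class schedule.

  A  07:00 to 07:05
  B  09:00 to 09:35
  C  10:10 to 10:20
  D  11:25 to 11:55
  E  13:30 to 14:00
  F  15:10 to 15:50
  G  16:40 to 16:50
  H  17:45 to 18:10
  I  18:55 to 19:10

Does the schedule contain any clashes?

Sorted by start: A, B, C, D, E, F, G, H, I.
B starts after A ends, so A has no further overlaps.
C starts after B ends, so B has no further overlaps.
D starts after C ends, so C has no further overlaps.
E starts after D ends, so D has no further overlaps.
F starts after E ends, so E has no further overlaps.
G starts after F ends, so F has no further overlaps.
H starts after G ends, so G has no further overlaps.
I starts after H ends.
Every pair is clear; the schedule has no overlaps.

No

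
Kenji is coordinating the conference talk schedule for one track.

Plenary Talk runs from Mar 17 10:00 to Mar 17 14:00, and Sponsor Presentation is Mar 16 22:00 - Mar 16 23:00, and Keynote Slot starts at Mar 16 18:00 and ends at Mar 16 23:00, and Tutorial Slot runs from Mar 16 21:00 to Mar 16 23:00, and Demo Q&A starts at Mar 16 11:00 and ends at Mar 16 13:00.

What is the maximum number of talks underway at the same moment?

3

Sweep the timeline, counting +1 at each start and −1 at each end (ends before starts at a tie):
Mar 16 11:00 start Demo Q&A → 1
Mar 16 13:00 end Demo Q&A → 0
Mar 16 18:00 start Keynote Slot → 1
Mar 16 21:00 start Tutorial Slot → 2
Mar 16 22:00 start Sponsor Presentation → 3
Mar 16 23:00 end Keynote Slot → 2
Mar 16 23:00 end Sponsor Presentation → 1
Mar 16 23:00 end Tutorial Slot → 0
Mar 17 10:00 start Plenary Talk → 1
Mar 17 14:00 end Plenary Talk → 0
Peak is 3, at Mar 16 22:00 (Keynote Slot, Sponsor Presentation, Tutorial Slot).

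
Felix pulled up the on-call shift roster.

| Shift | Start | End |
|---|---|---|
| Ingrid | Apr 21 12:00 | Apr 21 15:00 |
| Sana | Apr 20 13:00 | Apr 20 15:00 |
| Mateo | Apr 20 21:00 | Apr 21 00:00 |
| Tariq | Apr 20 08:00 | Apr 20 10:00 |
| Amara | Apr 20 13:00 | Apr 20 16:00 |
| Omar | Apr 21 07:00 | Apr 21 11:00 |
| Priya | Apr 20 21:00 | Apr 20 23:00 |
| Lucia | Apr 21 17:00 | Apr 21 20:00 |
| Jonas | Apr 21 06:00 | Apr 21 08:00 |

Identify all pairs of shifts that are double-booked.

Amara & Sana, Jonas & Omar, Mateo & Priya

Two intervals overlap when each starts before the other ends.
Sorted by start: Tariq, Amara, Sana, Mateo, Priya, Jonas, Omar, Ingrid, Lucia.
Amara starts after Tariq ends, so Tariq has no further overlaps.
Sana starts before Amara ends → Amara and Sana overlap.
Mateo starts after Amara ends, so Amara has no further overlaps.
Mateo starts after Sana ends, so Sana has no further overlaps.
Priya starts before Mateo ends → Mateo and Priya overlap.
Jonas starts after Mateo ends, so Mateo has no further overlaps.
Jonas starts after Priya ends, so Priya has no further overlaps.
Omar starts before Jonas ends → Jonas and Omar overlap.
Ingrid starts after Jonas ends, so Jonas has no further overlaps.
Ingrid starts after Omar ends, so Omar has no further overlaps.
Lucia starts after Ingrid ends.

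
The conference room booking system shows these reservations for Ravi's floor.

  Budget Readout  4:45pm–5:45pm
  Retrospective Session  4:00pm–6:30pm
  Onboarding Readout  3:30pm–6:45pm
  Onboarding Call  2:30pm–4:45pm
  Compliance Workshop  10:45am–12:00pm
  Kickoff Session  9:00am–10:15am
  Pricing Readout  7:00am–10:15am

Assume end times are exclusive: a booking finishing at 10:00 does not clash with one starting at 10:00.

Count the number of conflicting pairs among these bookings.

6

Sorted by start: Pricing Readout, Kickoff Session, Compliance Workshop, Onboarding Call, Onboarding Readout, Retrospective Session, Budget Readout.
Kickoff Session starts before Pricing Readout ends → Pricing Readout and Kickoff Session overlap.
Compliance Workshop starts after Pricing Readout ends, so Pricing Readout has no further overlaps.
Compliance Workshop starts after Kickoff Session ends, so Kickoff Session has no further overlaps.
Onboarding Call starts after Compliance Workshop ends, so Compliance Workshop has no further overlaps.
Onboarding Readout starts before Onboarding Call ends → Onboarding Call and Onboarding Readout overlap.
Retrospective Session starts before Onboarding Call ends → Onboarding Call and Retrospective Session overlap.
Budget Readout starts exactly when Onboarding Call ends (back-to-back, no overlap).
Retrospective Session starts before Onboarding Readout ends → Onboarding Readout and Retrospective Session overlap.
Budget Readout starts before Onboarding Readout ends → Onboarding Readout and Budget Readout overlap.
Budget Readout starts before Retrospective Session ends → Retrospective Session and Budget Readout overlap.
Overlapping pairs: Budget Readout & Onboarding Readout, Budget Readout & Retrospective Session, Kickoff Session & Pricing Readout, Onboarding Call & Onboarding Readout, Onboarding Call & Retrospective Session, Onboarding Readout & Retrospective Session — 6 in total.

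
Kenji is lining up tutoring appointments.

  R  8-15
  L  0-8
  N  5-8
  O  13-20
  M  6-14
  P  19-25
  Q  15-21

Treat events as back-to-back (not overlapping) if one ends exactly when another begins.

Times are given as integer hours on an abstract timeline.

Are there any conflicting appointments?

Yes

Sorted by start: L, N, M, R, O, Q, P.
N starts before L ends → L and N overlap.
That's a conflict, so the schedule is not conflict-free.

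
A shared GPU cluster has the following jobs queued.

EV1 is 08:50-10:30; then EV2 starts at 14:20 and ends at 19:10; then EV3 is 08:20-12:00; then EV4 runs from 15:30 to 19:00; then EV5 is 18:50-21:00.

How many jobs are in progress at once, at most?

3

Walk through starts and ends in time order (an end at T is processed before a start at T):
08:20 start EV3 → 1
08:50 start EV1 → 2
10:30 end EV1 → 1
12:00 end EV3 → 0
14:20 start EV2 → 1
15:30 start EV4 → 2
18:50 start EV5 → 3
19:00 end EV4 → 2
19:10 end EV2 → 1
21:00 end EV5 → 0
Peak is 3, at 18:50 (EV2, EV4, EV5).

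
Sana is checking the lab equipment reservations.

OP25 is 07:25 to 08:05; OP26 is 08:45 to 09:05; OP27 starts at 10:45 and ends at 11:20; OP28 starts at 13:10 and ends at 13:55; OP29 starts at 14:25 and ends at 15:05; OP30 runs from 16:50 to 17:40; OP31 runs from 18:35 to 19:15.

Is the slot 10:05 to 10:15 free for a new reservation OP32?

OP25: ends 08:05 at or before OP32 starts 10:05 → clear.
OP26: ends 09:05 at or before OP32 starts 10:05 → clear.
OP27: starts 10:45 at or after OP32 ends 10:15 → clear.
OP28: starts 13:10 at or after OP32 ends 10:15 → clear.
OP29: starts 14:25 at or after OP32 ends 10:15 → clear.
OP30: starts 16:50 at or after OP32 ends 10:15 → clear.
OP31: starts 18:35 at or after OP32 ends 10:15 → clear.

Yes — the slot is free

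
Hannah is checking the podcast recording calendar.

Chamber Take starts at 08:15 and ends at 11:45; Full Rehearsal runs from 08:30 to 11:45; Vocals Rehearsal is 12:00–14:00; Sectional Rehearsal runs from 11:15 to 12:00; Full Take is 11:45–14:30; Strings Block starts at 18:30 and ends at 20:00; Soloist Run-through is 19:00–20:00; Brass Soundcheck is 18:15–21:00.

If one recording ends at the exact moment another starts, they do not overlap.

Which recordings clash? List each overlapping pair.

Brass Soundcheck & Soloist Run-through, Brass Soundcheck & Strings Block, Chamber Take & Full Rehearsal, Chamber Take & Sectional Rehearsal, Full Rehearsal & Sectional Rehearsal, Full Take & Sectional Rehearsal, Full Take & Vocals Rehearsal, Soloist Run-through & Strings Block

Sorted by start: Chamber Take, Full Rehearsal, Sectional Rehearsal, Full Take, Vocals Rehearsal, Brass Soundcheck, Strings Block, Soloist Run-through.
Full Rehearsal starts before Chamber Take ends → Chamber Take and Full Rehearsal overlap.
Sectional Rehearsal starts before Chamber Take ends → Chamber Take and Sectional Rehearsal overlap.
Full Take starts exactly when Chamber Take ends (back-to-back, no overlap), so nothing later overlaps Chamber Take either.
Sectional Rehearsal starts before Full Rehearsal ends → Full Rehearsal and Sectional Rehearsal overlap.
Full Take starts exactly when Full Rehearsal ends (back-to-back, no overlap), so nothing later overlaps Full Rehearsal either.
Full Take starts before Sectional Rehearsal ends → Sectional Rehearsal and Full Take overlap.
Vocals Rehearsal starts exactly when Sectional Rehearsal ends (back-to-back, no overlap), so nothing later overlaps Sectional Rehearsal either.
Vocals Rehearsal starts before Full Take ends → Full Take and Vocals Rehearsal overlap.
Brass Soundcheck starts after Full Take ends, so nothing later overlaps Full Take either.
Brass Soundcheck starts after Vocals Rehearsal ends, so nothing later overlaps Vocals Rehearsal either.
Strings Block starts before Brass Soundcheck ends → Brass Soundcheck and Strings Block overlap.
Soloist Run-through starts before Brass Soundcheck ends → Brass Soundcheck and Soloist Run-through overlap.
Soloist Run-through starts before Strings Block ends → Strings Block and Soloist Run-through overlap.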